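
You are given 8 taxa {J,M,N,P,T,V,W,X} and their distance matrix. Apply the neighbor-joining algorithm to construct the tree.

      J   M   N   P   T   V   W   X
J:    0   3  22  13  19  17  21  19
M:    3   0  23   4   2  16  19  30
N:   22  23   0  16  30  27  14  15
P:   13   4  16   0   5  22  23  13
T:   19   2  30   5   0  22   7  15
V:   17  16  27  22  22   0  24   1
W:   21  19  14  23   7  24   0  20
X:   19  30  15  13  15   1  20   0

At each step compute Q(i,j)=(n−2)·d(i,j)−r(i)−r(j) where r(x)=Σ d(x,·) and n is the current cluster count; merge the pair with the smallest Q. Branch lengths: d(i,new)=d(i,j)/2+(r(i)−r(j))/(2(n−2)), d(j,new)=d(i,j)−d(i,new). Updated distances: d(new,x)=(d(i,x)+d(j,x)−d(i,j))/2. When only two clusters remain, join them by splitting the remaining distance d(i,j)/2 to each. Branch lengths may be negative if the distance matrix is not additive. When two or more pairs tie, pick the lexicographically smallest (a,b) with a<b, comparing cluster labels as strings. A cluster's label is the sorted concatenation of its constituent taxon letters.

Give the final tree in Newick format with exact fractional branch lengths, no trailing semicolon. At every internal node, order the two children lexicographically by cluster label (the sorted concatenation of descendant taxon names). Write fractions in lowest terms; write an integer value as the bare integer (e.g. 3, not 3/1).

1. join V+X (d=1, Q=-236) ⇒ VX; edges |V|=11/6, |X|=-5/6
  updated: d(J,VX)=35/2, d(M,VX)=45/2, d(N,VX)=41/2, d(P,VX)=17, d(T,VX)=18, d(VX,W)=43/2
2. join N+W (d=14, Q=-161) ⇒ NW; edges |N|=9, |W|=5
  updated: d(J,NW)=29/2, d(M,NW)=14, d(NW,P)=25/2, d(NW,T)=23/2, d(NW,VX)=14
3. join J+M (d=3, Q=-201/2) ⇒ JM; edges |J|=67/16, |M|=-19/16
  updated: d(JM,NW)=51/4, d(JM,P)=7, d(JM,T)=9, d(JM,VX)=37/2
4. join NW+VX (d=14, Q=-305/4) ⇒ NVWX; edges |NW|=101/24, |VX|=235/24
  updated: d(JM,NVWX)=69/8, d(NVWX,P)=31/4, d(NVWX,T)=31/4
5. join JM+NVWX (d=69/8, Q=-63/2) ⇒ JMNVWX; edges |JM|=71/16, |NVWX|=67/16
  updated: d(JMNVWX,P)=49/16, d(JMNVWX,T)=65/16
6. join JMNVWX+P (d=49/16, Q=-97/8) ⇒ JMNPVWX; edges |JMNVWX|=17/16, |P|=2
  updated: d(JMNPVWX,T)=3
7. join JMNPVWX+T (d=3) ⇒ JMNPTVWX; edges |JMNPVWX|=3/2, |T|=3/2
final tree: ((((J:67/16,M:-19/16):71/16,((N:9,W:5):101/24,(V:11/6,X:-5/6):235/24):67/16):17/16,P:2):3/2,T:3/2)
total length: 747/16

((((J:67/16,M:-19/16):71/16,((N:9,W:5):101/24,(V:11/6,X:-5/6):235/24):67/16):17/16,P:2):3/2,T:3/2)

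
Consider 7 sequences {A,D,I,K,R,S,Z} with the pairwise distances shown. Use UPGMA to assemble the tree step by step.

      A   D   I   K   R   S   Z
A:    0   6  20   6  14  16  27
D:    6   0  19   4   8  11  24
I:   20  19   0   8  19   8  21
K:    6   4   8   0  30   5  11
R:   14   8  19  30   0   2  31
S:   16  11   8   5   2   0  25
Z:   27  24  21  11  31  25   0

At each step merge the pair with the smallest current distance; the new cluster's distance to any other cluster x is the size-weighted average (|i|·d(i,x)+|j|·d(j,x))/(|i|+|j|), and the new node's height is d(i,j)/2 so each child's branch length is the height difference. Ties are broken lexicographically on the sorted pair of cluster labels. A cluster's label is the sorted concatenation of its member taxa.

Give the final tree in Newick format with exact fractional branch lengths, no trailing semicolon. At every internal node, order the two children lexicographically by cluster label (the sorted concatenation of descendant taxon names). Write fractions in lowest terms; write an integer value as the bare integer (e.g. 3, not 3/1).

1. join R+S (d=2) ⇒ RS; edges |R|=1, |S|=1
  updated: d(A,RS)=15, d(D,RS)=19/2, d(I,RS)=27/2, d(K,RS)=35/2, d(RS,Z)=28
2. join D+K (d=4) ⇒ DK; edges |D|=2, |K|=2
  updated: d(A,DK)=6, d(DK,I)=27/2, d(DK,RS)=27/2, d(DK,Z)=35/2
3. join A+DK (d=6) ⇒ ADK; edges |A|=3, |DK|=1
  updated: d(ADK,I)=47/3, d(ADK,RS)=14, d(ADK,Z)=62/3
4. join I+RS (d=27/2) ⇒ IRS; edges |I|=27/4, |RS|=23/4
  updated: d(ADK,IRS)=131/9, d(IRS,Z)=77/3
5. join ADK+IRS (d=131/9) ⇒ ADIKRS; edges |ADK|=77/18, |IRS|=19/36
  updated: d(ADIKRS,Z)=139/6
6. join ADIKRS+Z (d=139/6) ⇒ ADIKRSZ; edges |ADIKRS|=155/36, |Z|=139/12
final tree: (((A:3,(D:2,K:2):1):77/18,(I:27/4,(R:1,S:1):23/4):19/36):155/36,Z:139/12)
total length: 1555/36

(((A:3,(D:2,K:2):1):77/18,(I:27/4,(R:1,S:1):23/4):19/36):155/36,Z:139/12)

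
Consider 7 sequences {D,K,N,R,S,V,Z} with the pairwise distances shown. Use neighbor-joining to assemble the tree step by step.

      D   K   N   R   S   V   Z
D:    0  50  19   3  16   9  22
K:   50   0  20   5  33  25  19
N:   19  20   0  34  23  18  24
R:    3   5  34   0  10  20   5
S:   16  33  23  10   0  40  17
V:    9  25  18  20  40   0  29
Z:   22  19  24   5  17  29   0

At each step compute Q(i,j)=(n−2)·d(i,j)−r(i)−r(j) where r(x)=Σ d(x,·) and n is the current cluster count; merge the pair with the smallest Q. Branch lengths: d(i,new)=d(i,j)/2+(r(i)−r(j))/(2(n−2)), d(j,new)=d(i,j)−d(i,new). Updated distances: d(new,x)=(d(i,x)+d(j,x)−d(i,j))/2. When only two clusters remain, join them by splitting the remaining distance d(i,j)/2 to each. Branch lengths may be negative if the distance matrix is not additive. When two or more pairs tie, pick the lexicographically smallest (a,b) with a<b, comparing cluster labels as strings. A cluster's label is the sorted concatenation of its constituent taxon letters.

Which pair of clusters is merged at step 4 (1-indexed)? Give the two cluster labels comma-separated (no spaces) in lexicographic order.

iteration 1: select D,V (d=9, Q=-215); attach at lengths (23/10, 67/10); label the merged cluster DV
  updated: d(DV,K)=33, d(DV,N)=14, d(DV,R)=7, d(DV,S)=47/2, d(DV,Z)=21
iteration 2: select DV,N (d=14, Q=-315/2); attach at lengths (79/16, 145/16); label the merged cluster DNV
  updated: d(DNV,K)=39/2, d(DNV,R)=27/2, d(DNV,S)=65/4, d(DNV,Z)=31/2
iteration 3: select K,R (d=5, Q=-95); attach at lengths (29/3, -14/3); label the merged cluster KR
  updated: d(DNV,KR)=14, d(KR,S)=19, d(KR,Z)=19/2
iteration 4: select DNV,S (d=65/4, Q=-131/2); attach at lengths (13/2, 39/4); label the merged cluster DNSV
  updated: d(DNSV,KR)=67/8, d(DNSV,Z)=65/8
iteration 5: select DNSV,KR (d=67/8, Q=-26); attach at lengths (7/2, 39/8); label the merged cluster DKNRSV
  updated: d(DKNRSV,Z)=37/8
iteration 6: select DKNRSV,Z (d=37/8); attach at lengths (37/16, 37/16); label the merged cluster DKNRSVZ
final tree: (((((D:23/10,V:67/10):79/16,N:145/16):13/2,S:39/4):7/2,(K:29/3,R:-14/3):39/8):37/16,Z:37/16)
total length: 229/4

DNV,S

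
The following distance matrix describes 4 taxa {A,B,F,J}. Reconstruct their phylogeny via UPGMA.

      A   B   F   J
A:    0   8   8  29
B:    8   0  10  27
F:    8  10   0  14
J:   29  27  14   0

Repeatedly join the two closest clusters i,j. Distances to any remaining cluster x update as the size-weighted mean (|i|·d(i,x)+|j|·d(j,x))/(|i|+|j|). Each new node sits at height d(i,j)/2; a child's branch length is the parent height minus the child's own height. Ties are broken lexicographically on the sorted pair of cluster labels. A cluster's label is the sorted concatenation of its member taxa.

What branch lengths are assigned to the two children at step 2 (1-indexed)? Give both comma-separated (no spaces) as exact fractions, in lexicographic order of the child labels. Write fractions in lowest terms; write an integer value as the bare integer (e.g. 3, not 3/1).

1/2,9/2

1. join A+B (d=8) ⇒ AB; edges |A|=4, |B|=4
  updated: d(AB,F)=9, d(AB,J)=28
2. join AB+F (d=9) ⇒ ABF; edges |AB|=1/2, |F|=9/2
  updated: d(ABF,J)=70/3
3. join ABF+J (d=70/3) ⇒ ABFJ; edges |ABF|=43/6, |J|=35/3
final tree: (((A:4,B:4):1/2,F:9/2):43/6,J:35/3)
total length: 191/6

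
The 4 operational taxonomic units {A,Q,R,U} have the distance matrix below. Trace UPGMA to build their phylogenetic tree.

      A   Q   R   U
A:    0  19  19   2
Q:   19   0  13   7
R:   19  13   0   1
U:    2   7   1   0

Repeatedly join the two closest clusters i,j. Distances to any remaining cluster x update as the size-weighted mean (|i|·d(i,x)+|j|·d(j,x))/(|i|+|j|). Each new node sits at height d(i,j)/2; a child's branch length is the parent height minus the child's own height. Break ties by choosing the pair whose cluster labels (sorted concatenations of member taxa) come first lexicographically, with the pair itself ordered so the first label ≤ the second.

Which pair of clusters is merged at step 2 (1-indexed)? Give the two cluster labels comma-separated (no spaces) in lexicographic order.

1. join R+U (d=1) ⇒ RU; edges |R|=1/2, |U|=1/2
  updated: d(A,RU)=21/2, d(Q,RU)=10
2. join Q+RU (d=10) ⇒ QRU; edges |Q|=5, |RU|=9/2
  updated: d(A,QRU)=40/3
3. join A+QRU (d=40/3) ⇒ AQRU; edges |A|=20/3, |QRU|=5/3
final tree: (A:20/3,(Q:5,(R:1/2,U:1/2):9/2):5/3)
total length: 113/6

Q,RU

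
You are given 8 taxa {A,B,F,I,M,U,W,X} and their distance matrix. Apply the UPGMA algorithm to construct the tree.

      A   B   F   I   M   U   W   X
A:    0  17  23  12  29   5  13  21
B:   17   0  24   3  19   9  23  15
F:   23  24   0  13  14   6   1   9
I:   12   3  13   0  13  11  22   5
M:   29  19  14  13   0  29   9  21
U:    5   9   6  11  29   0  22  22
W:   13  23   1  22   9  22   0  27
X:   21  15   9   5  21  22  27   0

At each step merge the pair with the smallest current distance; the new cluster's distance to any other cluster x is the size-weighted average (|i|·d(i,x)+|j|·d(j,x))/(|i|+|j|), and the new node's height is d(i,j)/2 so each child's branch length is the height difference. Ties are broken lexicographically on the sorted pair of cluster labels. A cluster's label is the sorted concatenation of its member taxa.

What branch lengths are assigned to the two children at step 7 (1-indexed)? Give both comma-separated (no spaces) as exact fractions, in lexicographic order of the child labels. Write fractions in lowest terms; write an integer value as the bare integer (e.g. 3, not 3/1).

21/10,241/60

iteration 1: select F,W (d=1); attach at lengths (1/2, 1/2); label the merged cluster FW
  updated: d(A,FW)=18, d(B,FW)=47/2, d(FW,I)=35/2, d(FW,M)=23/2, d(FW,U)=14, d(FW,X)=18
iteration 2: select B,I (d=3); attach at lengths (3/2, 3/2); label the merged cluster BI
  updated: d(A,BI)=29/2, d(BI,FW)=41/2, d(BI,M)=16, d(BI,U)=10, d(BI,X)=10
iteration 3: select A,U (d=5); attach at lengths (5/2, 5/2); label the merged cluster AU
  updated: d(AU,BI)=49/4, d(AU,FW)=16, d(AU,M)=29, d(AU,X)=43/2
iteration 4: select BI,X (d=10); attach at lengths (7/2, 5); label the merged cluster BIX
  updated: d(AU,BIX)=46/3, d(BIX,FW)=59/3, d(BIX,M)=53/3
iteration 5: select FW,M (d=23/2); attach at lengths (21/4, 23/4); label the merged cluster FMW
  updated: d(AU,FMW)=61/3, d(BIX,FMW)=19
iteration 6: select AU,BIX (d=46/3); attach at lengths (31/6, 8/3); label the merged cluster ABIUX
  updated: d(ABIUX,FMW)=293/15
iteration 7: select ABIUX,FMW (d=293/15); attach at lengths (21/10, 241/60); label the merged cluster ABFIMUWX
final tree: (((A:5/2,U:5/2):31/6,((B:3/2,I:3/2):7/2,X:5):8/3):21/10,((F:1/2,W:1/2):21/4,M:23/4):241/60)
total length: 849/20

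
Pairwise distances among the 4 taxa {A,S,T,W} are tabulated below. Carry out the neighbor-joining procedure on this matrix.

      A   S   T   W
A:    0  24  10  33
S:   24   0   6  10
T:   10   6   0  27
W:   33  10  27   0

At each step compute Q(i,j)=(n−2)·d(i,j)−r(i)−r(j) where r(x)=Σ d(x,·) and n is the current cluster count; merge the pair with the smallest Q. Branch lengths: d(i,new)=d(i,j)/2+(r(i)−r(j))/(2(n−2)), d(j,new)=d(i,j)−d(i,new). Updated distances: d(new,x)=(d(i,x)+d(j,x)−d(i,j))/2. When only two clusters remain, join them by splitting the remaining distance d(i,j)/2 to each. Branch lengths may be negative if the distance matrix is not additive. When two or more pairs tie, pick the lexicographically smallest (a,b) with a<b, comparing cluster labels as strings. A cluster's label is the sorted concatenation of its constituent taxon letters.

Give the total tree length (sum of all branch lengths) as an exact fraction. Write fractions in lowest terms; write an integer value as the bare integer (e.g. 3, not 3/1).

step 1: merge (A,T) at d=10, Q=-90; branch lengths A→11, T→-1; new cluster AT
  updated: d(AT,S)=10, d(AT,W)=25
step 2: merge (AT,S) at d=10, Q=-45; branch lengths AT→25/2, S→-5/2; new cluster AST
  updated: d(AST,W)=25/2
step 3: merge (AST,W) at d=25/2; branch lengths AST→25/4, W→25/4; new cluster ASTW
final tree: (((A:11,T:-1):25/2,S:-5/2):25/4,W:25/4)
total length: 65/2

65/2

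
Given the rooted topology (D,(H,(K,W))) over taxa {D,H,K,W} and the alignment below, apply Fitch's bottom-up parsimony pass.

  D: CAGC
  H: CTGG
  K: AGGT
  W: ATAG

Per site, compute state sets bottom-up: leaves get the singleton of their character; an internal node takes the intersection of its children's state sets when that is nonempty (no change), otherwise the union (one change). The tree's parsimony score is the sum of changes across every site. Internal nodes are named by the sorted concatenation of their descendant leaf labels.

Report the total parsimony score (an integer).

6

[col 0] KW: children K:{A}, W:{A} ∩→ {A}; cost 0
[col 0] HKW: children H:{C}, KW:{A} ∪→ {A,C}; cost 1
[col 0] DHKW: children D:{C}, HKW:{A,C} ∩→ {C}; cost 0
[col 1] KW: children K:{G}, W:{T} ∪→ {G,T}; cost 1
[col 1] HKW: children H:{T}, KW:{G,T} ∩→ {T}; cost 0
[col 1] DHKW: children D:{A}, HKW:{T} ∪→ {A,T}; cost 1
[col 2] KW: children K:{G}, W:{A} ∪→ {A,G}; cost 1
[col 2] HKW: children H:{G}, KW:{A,G} ∩→ {G}; cost 0
[col 2] DHKW: children D:{G}, HKW:{G} ∩→ {G}; cost 0
[col 3] KW: children K:{T}, W:{G} ∪→ {G,T}; cost 1
[col 3] HKW: children H:{G}, KW:{G,T} ∩→ {G}; cost 0
[col 3] DHKW: children D:{C}, HKW:{G} ∪→ {C,G}; cost 1
per-site changes: [1, 2, 1, 2]; total = 6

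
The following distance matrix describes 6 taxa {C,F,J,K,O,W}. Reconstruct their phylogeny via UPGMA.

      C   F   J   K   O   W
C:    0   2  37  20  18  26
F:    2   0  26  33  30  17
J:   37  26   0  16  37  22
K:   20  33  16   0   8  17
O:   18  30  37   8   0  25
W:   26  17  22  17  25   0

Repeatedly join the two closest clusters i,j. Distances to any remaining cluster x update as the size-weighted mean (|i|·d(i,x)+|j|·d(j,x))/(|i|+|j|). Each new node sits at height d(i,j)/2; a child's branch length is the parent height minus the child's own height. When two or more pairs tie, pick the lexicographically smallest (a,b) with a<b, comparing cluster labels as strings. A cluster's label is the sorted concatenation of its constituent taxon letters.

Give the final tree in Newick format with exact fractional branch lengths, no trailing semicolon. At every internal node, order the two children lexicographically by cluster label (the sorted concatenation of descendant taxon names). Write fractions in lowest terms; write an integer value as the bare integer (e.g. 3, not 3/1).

1. join C+F (d=2) ⇒ CF; edges |C|=1, |F|=1
  updated: d(CF,J)=63/2, d(CF,K)=53/2, d(CF,O)=24, d(CF,W)=43/2
2. join K+O (d=8) ⇒ KO; edges |K|=4, |O|=4
  updated: d(CF,KO)=101/4, d(J,KO)=53/2, d(KO,W)=21
3. join KO+W (d=21) ⇒ KOW; edges |KO|=13/2, |W|=21/2
  updated: d(CF,KOW)=24, d(J,KOW)=25
4. join CF+KOW (d=24) ⇒ CFKOW; edges |CF|=11, |KOW|=3/2
  updated: d(CFKOW,J)=138/5
5. join CFKOW+J (d=138/5) ⇒ CFJKOW; edges |CFKOW|=9/5, |J|=69/5
final tree: (((C:1,F:1):11,((K:4,O:4):13/2,W:21/2):3/2):9/5,J:69/5)
total length: 551/10

(((C:1,F:1):11,((K:4,O:4):13/2,W:21/2):3/2):9/5,J:69/5)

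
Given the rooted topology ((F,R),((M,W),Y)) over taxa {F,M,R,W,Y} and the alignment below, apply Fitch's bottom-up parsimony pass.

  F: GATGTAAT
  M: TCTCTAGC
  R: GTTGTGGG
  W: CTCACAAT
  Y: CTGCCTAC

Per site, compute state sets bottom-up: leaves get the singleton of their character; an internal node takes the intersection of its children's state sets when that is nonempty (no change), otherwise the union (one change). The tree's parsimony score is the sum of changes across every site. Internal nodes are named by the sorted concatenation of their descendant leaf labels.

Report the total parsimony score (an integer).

17

FR@0: {G} ∩ {G} = {G} (intersection, +0)
MW@0: {T} ∪ {C} = {C,T} (union, +1)
MWY@0: {C,T} ∩ {C} = {C} (intersection, +0)
FMRWY@0: {G} ∪ {C} = {C,G} (union, +1)
FR@1: {A} ∪ {T} = {A,T} (union, +1)
MW@1: {C} ∪ {T} = {C,T} (union, +1)
MWY@1: {C,T} ∩ {T} = {T} (intersection, +0)
FMRWY@1: {A,T} ∩ {T} = {T} (intersection, +0)
FR@2: {T} ∩ {T} = {T} (intersection, +0)
MW@2: {T} ∪ {C} = {C,T} (union, +1)
MWY@2: {C,T} ∪ {G} = {C,G,T} (union, +1)
FMRWY@2: {T} ∩ {C,G,T} = {T} (intersection, +0)
FR@3: {G} ∩ {G} = {G} (intersection, +0)
MW@3: {C} ∪ {A} = {A,C} (union, +1)
MWY@3: {A,C} ∩ {C} = {C} (intersection, +0)
FMRWY@3: {G} ∪ {C} = {C,G} (union, +1)
FR@4: {T} ∩ {T} = {T} (intersection, +0)
MW@4: {T} ∪ {C} = {C,T} (union, +1)
MWY@4: {C,T} ∩ {C} = {C} (intersection, +0)
FMRWY@4: {T} ∪ {C} = {C,T} (union, +1)
FR@5: {A} ∪ {G} = {A,G} (union, +1)
MW@5: {A} ∩ {A} = {A} (intersection, +0)
MWY@5: {A} ∪ {T} = {A,T} (union, +1)
FMRWY@5: {A,G} ∩ {A,T} = {A} (intersection, +0)
FR@6: {A} ∪ {G} = {A,G} (union, +1)
MW@6: {G} ∪ {A} = {A,G} (union, +1)
MWY@6: {A,G} ∩ {A} = {A} (intersection, +0)
FMRWY@6: {A,G} ∩ {A} = {A} (intersection, +0)
FR@7: {T} ∪ {G} = {G,T} (union, +1)
MW@7: {C} ∪ {T} = {C,T} (union, +1)
MWY@7: {C,T} ∩ {C} = {C} (intersection, +0)
FMRWY@7: {G,T} ∪ {C} = {C,G,T} (union, +1)
per-site changes: [2, 2, 2, 2, 2, 2, 2, 3]; total = 17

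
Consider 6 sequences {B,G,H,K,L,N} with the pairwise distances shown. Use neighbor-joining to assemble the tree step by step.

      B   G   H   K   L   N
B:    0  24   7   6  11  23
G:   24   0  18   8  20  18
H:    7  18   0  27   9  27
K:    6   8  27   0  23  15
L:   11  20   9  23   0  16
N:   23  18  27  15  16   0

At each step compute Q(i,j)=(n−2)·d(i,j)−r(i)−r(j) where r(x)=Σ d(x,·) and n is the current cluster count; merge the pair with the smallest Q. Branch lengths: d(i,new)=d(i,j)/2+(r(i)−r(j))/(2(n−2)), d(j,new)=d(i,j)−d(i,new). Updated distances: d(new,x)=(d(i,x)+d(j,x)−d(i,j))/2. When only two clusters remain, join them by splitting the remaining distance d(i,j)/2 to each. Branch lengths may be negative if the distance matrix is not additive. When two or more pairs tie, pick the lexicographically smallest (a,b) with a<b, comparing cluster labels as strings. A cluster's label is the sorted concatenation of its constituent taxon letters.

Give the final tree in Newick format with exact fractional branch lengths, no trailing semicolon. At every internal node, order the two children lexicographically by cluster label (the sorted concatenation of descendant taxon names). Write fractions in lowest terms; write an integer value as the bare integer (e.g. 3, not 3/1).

(((B:41/16,H:71/16):49/16,((G:41/8,K:23/8):37/12,N:113/12):113/16):55/32,L:55/32)

iteration 1: select G,K (d=8, Q=-135); attach at lengths (41/8, 23/8); label the merged cluster GK
  updated: d(B,GK)=11, d(GK,H)=37/2, d(GK,L)=35/2, d(GK,N)=25/2
iteration 2: select GK,N (d=25/2, Q=-201/2); attach at lengths (37/12, 113/12); label the merged cluster GKN
  updated: d(B,GKN)=43/4, d(GKN,H)=33/2, d(GKN,L)=21/2
iteration 3: select B,H (d=7, Q=-189/4); attach at lengths (41/16, 71/16); label the merged cluster BH
  updated: d(BH,GKN)=81/8, d(BH,L)=13/2
iteration 4: select BH,GKN (d=81/8, Q=-217/8); attach at lengths (49/16, 113/16); label the merged cluster BGHKN
  updated: d(BGHKN,L)=55/16
iteration 5: select BGHKN,L (d=55/16); attach at lengths (55/32, 55/32); label the merged cluster BGHKLN
final tree: (((B:41/16,H:71/16):49/16,((G:41/8,K:23/8):37/12,N:113/12):113/16):55/32,L:55/32)
total length: 657/16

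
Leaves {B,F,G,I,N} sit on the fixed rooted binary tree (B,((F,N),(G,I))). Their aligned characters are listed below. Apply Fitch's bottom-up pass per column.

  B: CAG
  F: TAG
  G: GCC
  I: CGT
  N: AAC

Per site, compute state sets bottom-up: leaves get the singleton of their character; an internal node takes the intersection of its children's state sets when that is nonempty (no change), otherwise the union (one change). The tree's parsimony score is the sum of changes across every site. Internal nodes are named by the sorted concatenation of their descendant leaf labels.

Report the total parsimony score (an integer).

8

[col 0] FN: children F:{T}, N:{A} ∪→ {A,T}; cost 1
[col 0] GI: children G:{G}, I:{C} ∪→ {C,G}; cost 1
[col 0] FGIN: children FN:{A,T}, GI:{C,G} ∪→ {A,C,G,T}; cost 1
[col 0] BFGIN: children B:{C}, FGIN:{A,C,G,T} ∩→ {C}; cost 0
[col 1] FN: children F:{A}, N:{A} ∩→ {A}; cost 0
[col 1] GI: children G:{C}, I:{G} ∪→ {C,G}; cost 1
[col 1] FGIN: children FN:{A}, GI:{C,G} ∪→ {A,C,G}; cost 1
[col 1] BFGIN: children B:{A}, FGIN:{A,C,G} ∩→ {A}; cost 0
[col 2] FN: children F:{G}, N:{C} ∪→ {C,G}; cost 1
[col 2] GI: children G:{C}, I:{T} ∪→ {C,T}; cost 1
[col 2] FGIN: children FN:{C,G}, GI:{C,T} ∩→ {C}; cost 0
[col 2] BFGIN: children B:{G}, FGIN:{C} ∪→ {C,G}; cost 1
per-site changes: [3, 2, 3]; total = 8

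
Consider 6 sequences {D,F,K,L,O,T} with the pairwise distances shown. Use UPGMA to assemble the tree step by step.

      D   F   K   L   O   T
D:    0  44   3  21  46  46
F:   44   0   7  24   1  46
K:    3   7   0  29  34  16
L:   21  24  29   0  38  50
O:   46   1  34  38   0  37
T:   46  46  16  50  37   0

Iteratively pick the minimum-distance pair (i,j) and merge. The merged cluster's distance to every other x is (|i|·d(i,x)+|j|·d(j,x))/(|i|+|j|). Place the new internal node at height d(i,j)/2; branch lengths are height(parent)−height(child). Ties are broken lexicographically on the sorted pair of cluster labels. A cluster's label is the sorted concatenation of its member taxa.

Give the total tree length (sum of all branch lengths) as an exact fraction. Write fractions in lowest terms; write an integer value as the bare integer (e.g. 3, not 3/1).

1. join F+O (d=1) ⇒ FO; edges |F|=1/2, |O|=1/2
  updated: d(D,FO)=45, d(FO,K)=41/2, d(FO,L)=31, d(FO,T)=83/2
2. join D+K (d=3) ⇒ DK; edges |D|=3/2, |K|=3/2
  updated: d(DK,FO)=131/4, d(DK,L)=25, d(DK,T)=31
3. join DK+L (d=25) ⇒ DKL; edges |DK|=11, |L|=25/2
  updated: d(DKL,FO)=193/6, d(DKL,T)=112/3
4. join DKL+FO (d=193/6) ⇒ DFKLO; edges |DKL|=43/12, |FO|=187/12
  updated: d(DFKLO,T)=39
5. join DFKLO+T (d=39) ⇒ DFKLOT; edges |DFKLO|=41/12, |T|=39/2
final tree: ((((D:3/2,K:3/2):11,L:25/2):43/12,(F:1/2,O:1/2):187/12):41/12,T:39/2)
total length: 835/12

835/12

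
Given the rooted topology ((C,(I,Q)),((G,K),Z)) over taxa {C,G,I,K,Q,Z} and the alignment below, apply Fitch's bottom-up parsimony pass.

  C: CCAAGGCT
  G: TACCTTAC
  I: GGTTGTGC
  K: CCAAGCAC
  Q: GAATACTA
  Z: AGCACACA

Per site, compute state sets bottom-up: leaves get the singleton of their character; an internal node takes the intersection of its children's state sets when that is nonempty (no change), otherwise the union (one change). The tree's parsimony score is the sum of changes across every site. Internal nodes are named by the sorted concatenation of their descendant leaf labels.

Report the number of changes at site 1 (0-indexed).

4

IQ@0: {G} ∩ {G} = {G} (intersection, +0)
CIQ@0: {C} ∪ {G} = {C,G} (union, +1)
GK@0: {T} ∪ {C} = {C,T} (union, +1)
GKZ@0: {C,T} ∪ {A} = {A,C,T} (union, +1)
CGIKQZ@0: {C,G} ∩ {A,C,T} = {C} (intersection, +0)
IQ@1: {G} ∪ {A} = {A,G} (union, +1)
CIQ@1: {C} ∪ {A,G} = {A,C,G} (union, +1)
GK@1: {A} ∪ {C} = {A,C} (union, +1)
GKZ@1: {A,C} ∪ {G} = {A,C,G} (union, +1)
CGIKQZ@1: {A,C,G} ∩ {A,C,G} = {A,C,G} (intersection, +0)
IQ@2: {T} ∪ {A} = {A,T} (union, +1)
CIQ@2: {A} ∩ {A,T} = {A} (intersection, +0)
GK@2: {C} ∪ {A} = {A,C} (union, +1)
GKZ@2: {A,C} ∩ {C} = {C} (intersection, +0)
CGIKQZ@2: {A} ∪ {C} = {A,C} (union, +1)
IQ@3: {T} ∩ {T} = {T} (intersection, +0)
CIQ@3: {A} ∪ {T} = {A,T} (union, +1)
GK@3: {C} ∪ {A} = {A,C} (union, +1)
GKZ@3: {A,C} ∩ {A} = {A} (intersection, +0)
CGIKQZ@3: {A,T} ∩ {A} = {A} (intersection, +0)
IQ@4: {G} ∪ {A} = {A,G} (union, +1)
CIQ@4: {G} ∩ {A,G} = {G} (intersection, +0)
GK@4: {T} ∪ {G} = {G,T} (union, +1)
GKZ@4: {G,T} ∪ {C} = {C,G,T} (union, +1)
CGIKQZ@4: {G} ∩ {C,G,T} = {G} (intersection, +0)
IQ@5: {T} ∪ {C} = {C,T} (union, +1)
CIQ@5: {G} ∪ {C,T} = {C,G,T} (union, +1)
GK@5: {T} ∪ {C} = {C,T} (union, +1)
GKZ@5: {C,T} ∪ {A} = {A,C,T} (union, +1)
CGIKQZ@5: {C,G,T} ∩ {A,C,T} = {C,T} (intersection, +0)
IQ@6: {G} ∪ {T} = {G,T} (union, +1)
CIQ@6: {C} ∪ {G,T} = {C,G,T} (union, +1)
GK@6: {A} ∩ {A} = {A} (intersection, +0)
GKZ@6: {A} ∪ {C} = {A,C} (union, +1)
CGIKQZ@6: {C,G,T} ∩ {A,C} = {C} (intersection, +0)
IQ@7: {C} ∪ {A} = {A,C} (union, +1)
CIQ@7: {T} ∪ {A,C} = {A,C,T} (union, +1)
GK@7: {C} ∩ {C} = {C} (intersection, +0)
GKZ@7: {C} ∪ {A} = {A,C} (union, +1)
CGIKQZ@7: {A,C,T} ∩ {A,C} = {A,C} (intersection, +0)
per-site changes: [3, 4, 3, 2, 3, 4, 3, 3]; total = 25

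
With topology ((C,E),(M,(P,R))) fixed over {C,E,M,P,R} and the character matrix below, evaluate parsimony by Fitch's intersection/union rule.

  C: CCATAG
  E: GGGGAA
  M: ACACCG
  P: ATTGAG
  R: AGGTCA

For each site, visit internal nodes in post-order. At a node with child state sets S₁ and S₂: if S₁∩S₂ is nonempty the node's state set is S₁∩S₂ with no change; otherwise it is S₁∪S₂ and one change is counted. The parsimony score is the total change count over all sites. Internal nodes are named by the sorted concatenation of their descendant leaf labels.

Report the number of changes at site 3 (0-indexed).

site 0, node CE: C={C} ∪ E={G} → {C,G} (+1)
site 0, node PR: P={A} ∩ R={A} → {A} (+0)
site 0, node MPR: M={A} ∩ PR={A} → {A} (+0)
site 0, node CEMPR: CE={C,G} ∪ MPR={A} → {A,C,G} (+1)
site 1, node CE: C={C} ∪ E={G} → {C,G} (+1)
site 1, node PR: P={T} ∪ R={G} → {G,T} (+1)
site 1, node MPR: M={C} ∪ PR={G,T} → {C,G,T} (+1)
site 1, node CEMPR: CE={C,G} ∩ MPR={C,G,T} → {C,G} (+0)
site 2, node CE: C={A} ∪ E={G} → {A,G} (+1)
site 2, node PR: P={T} ∪ R={G} → {G,T} (+1)
site 2, node MPR: M={A} ∪ PR={G,T} → {A,G,T} (+1)
site 2, node CEMPR: CE={A,G} ∩ MPR={A,G,T} → {A,G} (+0)
site 3, node CE: C={T} ∪ E={G} → {G,T} (+1)
site 3, node PR: P={G} ∪ R={T} → {G,T} (+1)
site 3, node MPR: M={C} ∪ PR={G,T} → {C,G,T} (+1)
site 3, node CEMPR: CE={G,T} ∩ MPR={C,G,T} → {G,T} (+0)
site 4, node CE: C={A} ∩ E={A} → {A} (+0)
site 4, node PR: P={A} ∪ R={C} → {A,C} (+1)
site 4, node MPR: M={C} ∩ PR={A,C} → {C} (+0)
site 4, node CEMPR: CE={A} ∪ MPR={C} → {A,C} (+1)
site 5, node CE: C={G} ∪ E={A} → {A,G} (+1)
site 5, node PR: P={G} ∪ R={A} → {A,G} (+1)
site 5, node MPR: M={G} ∩ PR={A,G} → {G} (+0)
site 5, node CEMPR: CE={A,G} ∩ MPR={G} → {G} (+0)
per-site changes: [2, 3, 3, 3, 2, 2]; total = 15

3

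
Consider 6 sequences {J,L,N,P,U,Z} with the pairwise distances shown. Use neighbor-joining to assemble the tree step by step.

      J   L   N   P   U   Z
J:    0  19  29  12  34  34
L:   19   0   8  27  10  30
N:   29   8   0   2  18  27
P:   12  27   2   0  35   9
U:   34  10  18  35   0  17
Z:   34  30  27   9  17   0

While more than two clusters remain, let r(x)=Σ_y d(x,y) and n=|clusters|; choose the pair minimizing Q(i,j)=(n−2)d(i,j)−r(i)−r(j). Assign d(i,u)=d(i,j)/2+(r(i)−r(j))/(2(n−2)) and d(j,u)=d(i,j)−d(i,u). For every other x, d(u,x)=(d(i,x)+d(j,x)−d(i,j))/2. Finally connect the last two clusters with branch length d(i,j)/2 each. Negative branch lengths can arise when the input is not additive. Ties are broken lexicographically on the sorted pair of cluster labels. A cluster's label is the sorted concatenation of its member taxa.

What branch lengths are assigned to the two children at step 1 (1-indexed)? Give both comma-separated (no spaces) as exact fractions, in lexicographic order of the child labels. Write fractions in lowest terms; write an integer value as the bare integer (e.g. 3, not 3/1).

1. join L+U (d=10, Q=-168) ⇒ LU; edges |L|=5/2, |U|=15/2
  updated: d(J,LU)=43/2, d(LU,N)=8, d(LU,P)=26, d(LU,Z)=37/2
2. join LU+N (d=8, Q=-116) ⇒ LNU; edges |LU|=16/3, |N|=8/3
  updated: d(J,LNU)=85/4, d(LNU,P)=10, d(LNU,Z)=75/4
3. join J+LNU (d=85/4, Q=-299/4) ⇒ JLNU; edges |J|=239/16, |LNU|=101/16
  updated: d(JLNU,P)=3/8, d(JLNU,Z)=63/4
4. join JLNU+P (d=3/8, Q=-201/8) ⇒ JLNPU; edges |JLNU|=57/16, |P|=-51/16
  updated: d(JLNPU,Z)=195/16
5. join JLNPU+Z (d=195/16) ⇒ JLNPUZ; edges |JLNPU|=195/32, |Z|=195/32
final tree: (((J:239/16,((L:5/2,U:15/2):16/3,N:8/3):101/16):57/16,P:-51/16):195/32,Z:195/32)
total length: 829/16

5/2,15/2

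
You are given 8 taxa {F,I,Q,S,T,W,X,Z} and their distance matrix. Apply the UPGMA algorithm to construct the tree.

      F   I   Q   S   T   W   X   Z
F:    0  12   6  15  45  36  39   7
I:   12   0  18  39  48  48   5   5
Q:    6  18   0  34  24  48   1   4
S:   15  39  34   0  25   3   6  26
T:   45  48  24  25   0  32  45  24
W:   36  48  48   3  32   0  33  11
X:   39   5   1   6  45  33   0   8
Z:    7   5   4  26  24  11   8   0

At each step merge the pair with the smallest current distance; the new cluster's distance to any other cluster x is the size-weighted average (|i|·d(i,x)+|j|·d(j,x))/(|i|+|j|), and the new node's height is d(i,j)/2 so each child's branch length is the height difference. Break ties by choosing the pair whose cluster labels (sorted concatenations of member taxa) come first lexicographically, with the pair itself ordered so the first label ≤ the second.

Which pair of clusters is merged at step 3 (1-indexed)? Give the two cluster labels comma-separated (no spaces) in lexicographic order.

1. join Q+X (d=1) ⇒ QX; edges |Q|=1/2, |X|=1/2
  updated: d(F,QX)=45/2, d(I,QX)=23/2, d(QX,S)=20, d(QX,T)=69/2, d(QX,W)=81/2, d(QX,Z)=6
2. join S+W (d=3) ⇒ SW; edges |S|=3/2, |W|=3/2
  updated: d(F,SW)=51/2, d(I,SW)=87/2, d(QX,SW)=121/4, d(SW,T)=57/2, d(SW,Z)=37/2
3. join I+Z (d=5) ⇒ IZ; edges |I|=5/2, |Z|=5/2
  updated: d(F,IZ)=19/2, d(IZ,QX)=35/4, d(IZ,SW)=31, d(IZ,T)=36
4. join IZ+QX (d=35/4) ⇒ IQXZ; edges |IZ|=15/8, |QX|=31/8
  updated: d(F,IQXZ)=16, d(IQXZ,SW)=245/8, d(IQXZ,T)=141/4
5. join F+IQXZ (d=16) ⇒ FIQXZ; edges |F|=8, |IQXZ|=29/8
  updated: d(FIQXZ,SW)=148/5, d(FIQXZ,T)=186/5
6. join SW+T (d=57/2) ⇒ STW; edges |SW|=51/4, |T|=57/4
  updated: d(FIQXZ,STW)=482/15
7. join FIQXZ+STW (d=482/15) ⇒ FIQSTWXZ; edges |FIQXZ|=121/15, |STW|=109/60
final tree: ((F:8,((I:5/2,Z:5/2):15/8,(Q:1/2,X:1/2):31/8):29/8):121/15,((S:3/2,W:3/2):51/4,T:57/4):109/60)
total length: 7591/120

I,Z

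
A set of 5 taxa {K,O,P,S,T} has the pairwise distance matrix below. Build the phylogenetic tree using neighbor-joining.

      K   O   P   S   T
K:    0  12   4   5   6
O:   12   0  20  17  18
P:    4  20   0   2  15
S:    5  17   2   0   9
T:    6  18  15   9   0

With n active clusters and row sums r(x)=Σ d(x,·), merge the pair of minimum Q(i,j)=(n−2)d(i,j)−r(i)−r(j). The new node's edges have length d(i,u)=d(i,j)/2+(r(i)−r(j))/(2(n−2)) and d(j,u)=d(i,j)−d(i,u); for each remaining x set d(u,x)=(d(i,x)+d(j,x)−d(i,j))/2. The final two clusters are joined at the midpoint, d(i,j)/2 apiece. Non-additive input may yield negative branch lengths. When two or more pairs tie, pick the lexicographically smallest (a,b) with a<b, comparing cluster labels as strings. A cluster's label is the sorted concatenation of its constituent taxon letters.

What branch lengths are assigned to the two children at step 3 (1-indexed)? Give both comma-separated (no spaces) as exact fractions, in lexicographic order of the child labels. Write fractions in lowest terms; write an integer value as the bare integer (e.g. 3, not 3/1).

step 1: merge (P,S) at d=2, Q=-68; branch lengths P→7/3, S→-1/3; new cluster PS
  updated: d(K,PS)=7/2, d(O,PS)=35/2, d(PS,T)=11
step 2: merge (K,PS) at d=7/2, Q=-93/2; branch lengths K→-7/8, PS→35/8; new cluster KPS
  updated: d(KPS,O)=13, d(KPS,T)=27/4
step 3: merge (KPS,O) at d=13, Q=-151/4; branch lengths KPS→7/8, O→97/8; new cluster KOPS
  updated: d(KOPS,T)=47/8
step 4: merge (KOPS,T) at d=47/8; branch lengths KOPS→47/16, T→47/16; new cluster KOPST
final tree: (((K:-7/8,(P:7/3,S:-1/3):35/8):7/8,O:97/8):47/16,T:47/16)
total length: 195/8

7/8,97/8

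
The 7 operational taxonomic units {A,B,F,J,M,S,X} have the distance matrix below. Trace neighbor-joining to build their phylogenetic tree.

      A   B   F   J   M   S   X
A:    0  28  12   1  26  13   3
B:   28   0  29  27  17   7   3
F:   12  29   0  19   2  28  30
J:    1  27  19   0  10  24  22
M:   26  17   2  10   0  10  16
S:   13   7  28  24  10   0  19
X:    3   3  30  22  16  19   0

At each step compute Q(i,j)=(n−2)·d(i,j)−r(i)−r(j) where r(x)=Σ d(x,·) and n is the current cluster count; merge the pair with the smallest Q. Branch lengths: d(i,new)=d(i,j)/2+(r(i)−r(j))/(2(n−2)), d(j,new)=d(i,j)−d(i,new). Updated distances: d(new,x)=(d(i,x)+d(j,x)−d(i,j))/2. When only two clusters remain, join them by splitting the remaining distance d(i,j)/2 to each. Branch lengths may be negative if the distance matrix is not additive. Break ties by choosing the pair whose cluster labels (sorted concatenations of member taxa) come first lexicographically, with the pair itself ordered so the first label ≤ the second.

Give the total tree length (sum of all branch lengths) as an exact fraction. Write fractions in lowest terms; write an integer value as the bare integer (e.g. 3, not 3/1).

38

iteration 1: select F,M (d=2, Q=-191); attach at lengths (49/10, -29/10); label the merged cluster FM
  updated: d(A,FM)=18, d(B,FM)=22, d(FM,J)=27/2, d(FM,S)=18, d(FM,X)=22
iteration 2: select A,J (d=1, Q=-293/2); attach at lengths (-41/16, 57/16); label the merged cluster AJ
  updated: d(AJ,B)=27, d(AJ,FM)=61/4, d(AJ,S)=18, d(AJ,X)=12
iteration 3: select B,X (d=3, Q=-106); attach at lengths (2, 1); label the merged cluster BX
  updated: d(AJ,BX)=18, d(BX,FM)=41/2, d(BX,S)=23/2
iteration 4: select AJ,FM (d=61/4, Q=-149/2); attach at lengths (7, 33/4); label the merged cluster AFJM
  updated: d(AFJM,BX)=93/8, d(AFJM,S)=83/8
iteration 5: select AFJM,BX (d=93/8, Q=-67/2); attach at lengths (21/4, 51/8); label the merged cluster ABFJMX
  updated: d(ABFJMX,S)=41/8
iteration 6: select ABFJMX,S (d=41/8); attach at lengths (41/16, 41/16); label the merged cluster ABFJMSX
final tree: ((((A:-41/16,J:57/16):7,(F:49/10,M:-29/10):33/4):21/4,(B:2,X:1):51/8):41/16,S:41/16)
total length: 38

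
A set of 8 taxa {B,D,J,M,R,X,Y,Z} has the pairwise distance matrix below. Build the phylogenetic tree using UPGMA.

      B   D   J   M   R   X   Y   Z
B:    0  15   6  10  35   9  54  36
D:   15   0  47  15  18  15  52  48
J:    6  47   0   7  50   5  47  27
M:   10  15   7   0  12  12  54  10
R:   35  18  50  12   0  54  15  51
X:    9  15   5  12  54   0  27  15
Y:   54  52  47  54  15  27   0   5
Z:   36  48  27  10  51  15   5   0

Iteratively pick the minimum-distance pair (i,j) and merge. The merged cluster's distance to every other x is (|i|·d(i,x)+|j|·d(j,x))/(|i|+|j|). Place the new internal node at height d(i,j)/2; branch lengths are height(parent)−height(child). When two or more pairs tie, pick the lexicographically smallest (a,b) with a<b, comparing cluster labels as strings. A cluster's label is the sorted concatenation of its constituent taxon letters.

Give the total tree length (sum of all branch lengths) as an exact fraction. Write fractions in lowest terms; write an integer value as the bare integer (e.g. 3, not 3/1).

3557/48

step 1: merge (J,X) at d=5; branch lengths J→5/2, X→5/2; new cluster JX
  updated: d(B,JX)=15/2, d(D,JX)=31, d(JX,M)=19/2, d(JX,R)=52, d(JX,Y)=37, d(JX,Z)=21
step 2: merge (Y,Z) at d=5; branch lengths Y→5/2, Z→5/2; new cluster YZ
  updated: d(B,YZ)=45, d(D,YZ)=50, d(JX,YZ)=29, d(M,YZ)=32, d(R,YZ)=33
step 3: merge (B,JX) at d=15/2; branch lengths B→15/4, JX→5/4; new cluster BJX
  updated: d(BJX,D)=77/3, d(BJX,M)=29/3, d(BJX,R)=139/3, d(BJX,YZ)=103/3
step 4: merge (BJX,M) at d=29/3; branch lengths BJX→13/12, M→29/6; new cluster BJMX
  updated: d(BJMX,D)=23, d(BJMX,R)=151/4, d(BJMX,YZ)=135/4
step 5: merge (D,R) at d=18; branch lengths D→9, R→9; new cluster DR
  updated: d(BJMX,DR)=243/8, d(DR,YZ)=83/2
step 6: merge (BJMX,DR) at d=243/8; branch lengths BJMX→497/48, DR→99/16; new cluster BDJMRX
  updated: d(BDJMRX,YZ)=109/3
step 7: merge (BDJMRX,YZ) at d=109/3; branch lengths BDJMRX→143/48, YZ→47/3; new cluster BDJMRXYZ
final tree: ((((B:15/4,(J:5/2,X:5/2):5/4):13/12,M:29/6):497/48,(D:9,R:9):99/16):143/48,(Y:5/2,Z:5/2):47/3)
total length: 3557/48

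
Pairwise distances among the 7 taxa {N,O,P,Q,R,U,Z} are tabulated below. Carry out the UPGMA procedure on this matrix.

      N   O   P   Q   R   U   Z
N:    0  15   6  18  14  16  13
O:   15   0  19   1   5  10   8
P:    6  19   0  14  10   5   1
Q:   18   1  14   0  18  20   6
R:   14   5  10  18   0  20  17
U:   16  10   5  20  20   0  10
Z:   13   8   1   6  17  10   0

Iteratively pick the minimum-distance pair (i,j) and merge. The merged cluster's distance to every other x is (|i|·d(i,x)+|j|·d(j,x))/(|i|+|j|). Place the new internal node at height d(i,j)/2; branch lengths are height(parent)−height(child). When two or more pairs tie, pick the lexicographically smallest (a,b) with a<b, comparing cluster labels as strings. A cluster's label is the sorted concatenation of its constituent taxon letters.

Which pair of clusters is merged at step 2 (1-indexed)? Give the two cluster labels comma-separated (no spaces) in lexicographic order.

1. join O+Q (d=1) ⇒ OQ; edges |O|=1/2, |Q|=1/2
  updated: d(N,OQ)=33/2, d(OQ,P)=33/2, d(OQ,R)=23/2, d(OQ,U)=15, d(OQ,Z)=7
2. join P+Z (d=1) ⇒ PZ; edges |P|=1/2, |Z|=1/2
  updated: d(N,PZ)=19/2, d(OQ,PZ)=47/4, d(PZ,R)=27/2, d(PZ,U)=15/2
3. join PZ+U (d=15/2) ⇒ PUZ; edges |PZ|=13/4, |U|=15/4
  updated: d(N,PUZ)=35/3, d(OQ,PUZ)=77/6, d(PUZ,R)=47/3
4. join OQ+R (d=23/2) ⇒ OQR; edges |OQ|=21/4, |R|=23/4
  updated: d(N,OQR)=47/3, d(OQR,PUZ)=124/9
5. join N+PUZ (d=35/3) ⇒ NPUZ; edges |N|=35/6, |PUZ|=25/12
  updated: d(NPUZ,OQR)=57/4
6. join NPUZ+OQR (d=57/4) ⇒ NOPQRUZ; edges |NPUZ|=31/24, |OQR|=11/8
final tree: ((N:35/6,((P:1/2,Z:1/2):13/4,U:15/4):25/12):31/24,((O:1/2,Q:1/2):21/4,R:23/4):11/8)
total length: 367/12

P,Z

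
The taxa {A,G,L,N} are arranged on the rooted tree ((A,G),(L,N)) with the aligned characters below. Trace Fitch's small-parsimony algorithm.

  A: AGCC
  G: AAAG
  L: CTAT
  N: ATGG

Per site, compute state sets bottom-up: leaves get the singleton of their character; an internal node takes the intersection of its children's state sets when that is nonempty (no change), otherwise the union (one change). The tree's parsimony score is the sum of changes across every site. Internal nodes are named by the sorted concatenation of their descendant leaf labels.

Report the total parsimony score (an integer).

site 0, node AG: A={A} ∩ G={A} → {A} (+0)
site 0, node LN: L={C} ∪ N={A} → {A,C} (+1)
site 0, node AGLN: AG={A} ∩ LN={A,C} → {A} (+0)
site 1, node AG: A={G} ∪ G={A} → {A,G} (+1)
site 1, node LN: L={T} ∩ N={T} → {T} (+0)
site 1, node AGLN: AG={A,G} ∪ LN={T} → {A,G,T} (+1)
site 2, node AG: A={C} ∪ G={A} → {A,C} (+1)
site 2, node LN: L={A} ∪ N={G} → {A,G} (+1)
site 2, node AGLN: AG={A,C} ∩ LN={A,G} → {A} (+0)
site 3, node AG: A={C} ∪ G={G} → {C,G} (+1)
site 3, node LN: L={T} ∪ N={G} → {G,T} (+1)
site 3, node AGLN: AG={C,G} ∩ LN={G,T} → {G} (+0)
per-site changes: [1, 2, 2, 2]; total = 7

7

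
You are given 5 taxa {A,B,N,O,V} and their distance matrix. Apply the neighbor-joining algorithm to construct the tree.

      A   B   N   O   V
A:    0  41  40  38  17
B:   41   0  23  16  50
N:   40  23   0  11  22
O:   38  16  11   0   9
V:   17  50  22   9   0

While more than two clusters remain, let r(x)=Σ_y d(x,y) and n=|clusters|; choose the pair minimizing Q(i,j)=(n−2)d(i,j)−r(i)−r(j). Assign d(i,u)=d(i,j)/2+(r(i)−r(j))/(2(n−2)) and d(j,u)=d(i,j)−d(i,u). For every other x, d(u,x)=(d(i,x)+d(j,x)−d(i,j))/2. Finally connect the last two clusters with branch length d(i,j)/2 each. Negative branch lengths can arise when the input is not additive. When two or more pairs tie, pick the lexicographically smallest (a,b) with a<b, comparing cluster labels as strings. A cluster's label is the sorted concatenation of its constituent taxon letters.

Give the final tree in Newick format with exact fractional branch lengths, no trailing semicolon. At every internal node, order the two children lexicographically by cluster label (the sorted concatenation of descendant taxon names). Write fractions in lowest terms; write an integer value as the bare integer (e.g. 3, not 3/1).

step 1: merge (A,V) at d=17, Q=-183; branch lengths A→89/6, V→13/6; new cluster AV
  updated: d(AV,B)=37, d(AV,N)=45/2, d(AV,O)=15
step 2: merge (AV,O) at d=15, Q=-173/2; branch lengths AV→125/8, O→-5/8; new cluster AOV
  updated: d(AOV,B)=19, d(AOV,N)=37/4
step 3: merge (AOV,B) at d=19, Q=-205/4; branch lengths AOV→21/8, B→131/8; new cluster ABOV
  updated: d(ABOV,N)=53/8
step 4: merge (ABOV,N) at d=53/8; branch lengths ABOV→53/16, N→53/16; new cluster ABNOV
final tree: ((((A:89/6,V:13/6):125/8,O:-5/8):21/8,B:131/8):53/16,N:53/16)
total length: 461/8

((((A:89/6,V:13/6):125/8,O:-5/8):21/8,B:131/8):53/16,N:53/16)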